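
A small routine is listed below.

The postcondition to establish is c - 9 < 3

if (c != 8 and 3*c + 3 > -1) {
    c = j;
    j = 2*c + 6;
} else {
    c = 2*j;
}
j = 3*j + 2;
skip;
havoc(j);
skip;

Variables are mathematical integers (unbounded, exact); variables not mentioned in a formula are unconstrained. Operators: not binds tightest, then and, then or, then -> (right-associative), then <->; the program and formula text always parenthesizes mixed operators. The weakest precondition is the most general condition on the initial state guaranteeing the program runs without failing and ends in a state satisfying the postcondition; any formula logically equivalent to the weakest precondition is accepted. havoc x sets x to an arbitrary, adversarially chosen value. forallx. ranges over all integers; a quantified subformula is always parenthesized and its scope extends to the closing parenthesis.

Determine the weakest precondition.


Working backward. After the program, the postcondition c - 9 < 3 must hold; in canonical form it is c < 12.
Before skip: c < 12
Before havoc j: c < 12
Before skip: c < 12
Before j := 3*j + 2: c < 12
Then branch requires j < 12; else branch requires 2*j < 12.
Before the if: ((c != 8 and 3*c > -4) -> j < 12) and ((not (c != 8 and 3*c > -4)) -> 2*j < 12)
Answer: WP = ((c != 8 and 3*c > -4) -> j < 12) and ((not (c != 8 and 3*c > -4)) -> 2*j < 12)


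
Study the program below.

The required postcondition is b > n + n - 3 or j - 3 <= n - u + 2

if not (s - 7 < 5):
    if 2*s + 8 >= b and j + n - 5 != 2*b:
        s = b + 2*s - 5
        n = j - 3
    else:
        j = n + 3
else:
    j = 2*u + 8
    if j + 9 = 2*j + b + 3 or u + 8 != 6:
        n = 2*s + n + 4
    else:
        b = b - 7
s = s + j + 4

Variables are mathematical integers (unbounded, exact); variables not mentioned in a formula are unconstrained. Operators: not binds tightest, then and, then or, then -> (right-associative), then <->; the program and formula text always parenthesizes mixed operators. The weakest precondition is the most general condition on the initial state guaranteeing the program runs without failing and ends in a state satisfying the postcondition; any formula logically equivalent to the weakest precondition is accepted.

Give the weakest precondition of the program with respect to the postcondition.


Working backward. After the program, the postcondition b > n + n - 3 or j - 3 <= n - u + 2 must hold; in canonical form it is b > 2*n - 3 or j + u <= n + 5.
Before s := s + j + 4: b > 2*n - 3 or j + u <= n + 5
Then branch requires ((2*s >= b - 8 and j + n != 2*b + 5) -> (b > 2*j - 9 or u <= 2)) and ((not (2*s >= b - 8 and j + n != 2*b + 5)) -> (b > 2*n - 3 or u <= 2)); else branch requires ((b + 2*u = -2 or u != -2) -> (b > 2*n + 4*s + 5 or 3*u <= n + 2*s + 1)) and ((not (b + 2*u = -2 or u != -2)) -> (b > 2*n + 4 or 3*u <= n - 3)).
Before the if: ((not (s < 12)) -> (((2*s >= b - 8 and j + n != 2*b + 5) -> (b > 2*j - 9 or u <= 2)) and ((not (2*s >= b - 8 and j + n != 2*b + 5)) -> (b > 2*n - 3 or u <= 2)))) and (s < 12 -> (((b + 2*u = -2 or u != -2) -> (b > 2*n + 4*s + 5 or 3*u <= n + 2*s + 1)) and ((not (b + 2*u = -2 or u != -2)) -> (b > 2*n + 4 or 3*u <= n - 3))))
Answer: WP = ((not (s < 12)) -> (((2*s >= b - 8 and j + n != 2*b + 5) -> (b > 2*j - 9 or u <= 2)) and ((not (2*s >= b - 8 and j + n != 2*b + 5)) -> (b > 2*n - 3 or u <= 2)))) and (s < 12 -> (((b + 2*u = -2 or u != -2) -> (b > 2*n + 4*s + 5 or 3*u <= n + 2*s + 1)) and ((not (b + 2*u = -2 or u != -2)) -> (b > 2*n + 4 or 3*u <= n - 3))))


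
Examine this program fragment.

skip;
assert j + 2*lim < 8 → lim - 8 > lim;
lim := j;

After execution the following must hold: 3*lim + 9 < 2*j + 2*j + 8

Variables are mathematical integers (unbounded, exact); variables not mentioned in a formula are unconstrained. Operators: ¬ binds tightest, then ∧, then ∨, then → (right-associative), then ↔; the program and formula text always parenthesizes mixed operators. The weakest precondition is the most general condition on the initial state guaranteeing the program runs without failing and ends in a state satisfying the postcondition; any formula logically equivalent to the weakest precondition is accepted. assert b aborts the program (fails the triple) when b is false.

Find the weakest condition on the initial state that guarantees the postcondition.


Working backward. After the program, the postcondition 3*lim + 9 < 2*j + 2*j + 8 must hold; in canonical form it is 3*lim < 4*j - 1.
Before lim := j: j > 1
Before assert j + 2*lim < 8 → lim - 8 > lim: (¬(j + 2*lim < 8)) ∧ j > 1
Before skip: (¬(j + 2*lim < 8)) ∧ j > 1
Answer: WP = (¬(j + 2*lim < 8)) ∧ j > 1


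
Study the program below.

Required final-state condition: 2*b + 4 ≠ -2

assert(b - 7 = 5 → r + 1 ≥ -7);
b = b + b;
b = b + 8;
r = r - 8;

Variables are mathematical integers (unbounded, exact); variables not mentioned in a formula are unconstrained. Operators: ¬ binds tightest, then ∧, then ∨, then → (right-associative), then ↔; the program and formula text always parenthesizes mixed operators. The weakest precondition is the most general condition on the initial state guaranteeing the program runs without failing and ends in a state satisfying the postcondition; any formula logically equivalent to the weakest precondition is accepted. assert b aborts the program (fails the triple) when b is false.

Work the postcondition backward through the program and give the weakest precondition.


Working backward. After the program, the postcondition 2*b + 4 ≠ -2 must hold; in canonical form it is 2*b ≠ -6.
Before r := r - 8: 2*b ≠ -6
Before b := b + 8: 2*b ≠ -22
Before b := b + b: 4*b ≠ -22
Before assert b - 7 = 5 → r + 1 ≥ -7: (b = 12 → r ≥ -8) ∧ 4*b ≠ -22
Answer: WP = (b = 12 → r ≥ -8) ∧ 4*b ≠ -22


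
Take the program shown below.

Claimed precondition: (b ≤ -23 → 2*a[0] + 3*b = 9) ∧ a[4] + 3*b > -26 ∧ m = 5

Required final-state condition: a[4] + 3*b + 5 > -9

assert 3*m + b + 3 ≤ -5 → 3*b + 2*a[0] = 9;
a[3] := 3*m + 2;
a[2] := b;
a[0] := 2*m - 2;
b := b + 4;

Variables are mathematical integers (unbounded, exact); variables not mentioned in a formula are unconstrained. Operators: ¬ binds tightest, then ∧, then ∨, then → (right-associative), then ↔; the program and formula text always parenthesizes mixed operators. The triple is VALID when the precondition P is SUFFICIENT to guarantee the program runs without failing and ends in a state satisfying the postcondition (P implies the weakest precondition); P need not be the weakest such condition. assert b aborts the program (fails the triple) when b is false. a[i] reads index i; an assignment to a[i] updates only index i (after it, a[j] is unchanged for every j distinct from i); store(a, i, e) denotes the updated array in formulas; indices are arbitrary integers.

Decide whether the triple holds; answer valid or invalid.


Working backward. After the program, the postcondition a[4] + 3*b + 5 > -9 must hold; in canonical form it is a[4] + 3*b > -14.
Before b := b + 4: a[4] + 3*b > -26
Before a[0] := 2*m - 2: a[4] + 3*b > -26
Before a[2] := b: a[4] + 3*b > -26
Before a[3] := 3*m + 2: a[4] + 3*b > -26
Before assert 3*m + b + 3 ≤ -5 → 3*b + 2*a[0] = 9: (b + 3*m ≤ -8 → 2*a[0] + 3*b = 9) ∧ a[4] + 3*b > -26
The weakest precondition is (b + 3*m ≤ -8 → 2*a[0] + 3*b = 9) ∧ a[4] + 3*b > -26.
Check whether (b ≤ -23 → 2*a[0] + 3*b = 9) ∧ a[4] + 3*b > -26 ∧ m = 5 implies it.
Every state satisfying the precondition satisfies the weakest precondition: the implication holds.
Answer: valid


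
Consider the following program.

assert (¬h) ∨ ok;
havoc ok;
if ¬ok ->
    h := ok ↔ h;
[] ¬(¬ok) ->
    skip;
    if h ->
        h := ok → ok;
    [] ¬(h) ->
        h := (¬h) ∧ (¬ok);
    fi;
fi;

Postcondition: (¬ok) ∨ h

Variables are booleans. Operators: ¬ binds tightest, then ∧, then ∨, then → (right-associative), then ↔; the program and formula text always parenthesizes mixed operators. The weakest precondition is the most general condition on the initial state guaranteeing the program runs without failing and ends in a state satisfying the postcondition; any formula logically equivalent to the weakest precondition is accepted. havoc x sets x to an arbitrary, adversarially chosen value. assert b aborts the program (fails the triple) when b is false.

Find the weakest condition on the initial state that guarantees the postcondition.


Working backward. After the program, (¬ok) ∨ h must hold.
Then branch requires (¬ok) ∨ (ok ↔ h); else branch requires (¬h) → ((¬ok) ∨ ((¬h) ∧ (¬ok))).
Before the if: ((¬ok) → ((¬ok) ∨ (ok ↔ h))) ∧ (ok → ((¬h) → ((¬ok) ∨ ((¬h) ∧ (¬ok)))))
Before havoc ok: h
Before assert (¬h) ∨ ok: ((¬h) ∨ ok) ∧ h
Answer: WP = ((¬h) ∨ ok) ∧ h


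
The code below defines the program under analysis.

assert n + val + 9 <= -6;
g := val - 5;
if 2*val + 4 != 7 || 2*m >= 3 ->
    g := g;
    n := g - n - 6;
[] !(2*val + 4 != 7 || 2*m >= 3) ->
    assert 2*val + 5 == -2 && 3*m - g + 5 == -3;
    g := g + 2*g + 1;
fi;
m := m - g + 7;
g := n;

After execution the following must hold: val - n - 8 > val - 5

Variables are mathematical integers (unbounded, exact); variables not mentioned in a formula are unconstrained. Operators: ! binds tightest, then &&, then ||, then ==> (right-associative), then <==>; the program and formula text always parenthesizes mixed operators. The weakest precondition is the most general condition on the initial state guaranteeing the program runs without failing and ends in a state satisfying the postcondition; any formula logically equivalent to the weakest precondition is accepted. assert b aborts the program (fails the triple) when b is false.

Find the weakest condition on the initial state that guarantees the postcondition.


Working backward. After the program, the postcondition val - n - 8 > val - 5 must hold; in canonical form it is n < -3.
Before g := n: n < -3
Before m := m - g + 7: n < -3
Then branch requires g < n + 3; else branch requires 2*val == -7 && 3*m == g - 8 && n < -3.
Before the if: ((2*val != 3 || 2*m >= 3) ==> g < n + 3) && ((!(2*val != 3 || 2*m >= 3)) ==> (2*val == -7 && 3*m == g - 8 && n < -3))
Before g := val - 5: ((2*val != 3 || 2*m >= 3) ==> val < n + 8) && ((!(2*val != 3 || 2*m >= 3)) ==> (2*val == -7 && 3*m == val - 13 && n < -3))
Before assert n + val + 9 <= -6: n + val <= -15 && ((2*val != 3 || 2*m >= 3) ==> val < n + 8) && ((!(2*val != 3 || 2*m >= 3)) ==> (2*val == -7 && 3*m == val - 13 && n < -3))
Answer: WP = n + val <= -15 && ((2*val != 3 || 2*m >= 3) ==> val < n + 8) && ((!(2*val != 3 || 2*m >= 3)) ==> (2*val == -7 && 3*m == val - 13 && n < -3))


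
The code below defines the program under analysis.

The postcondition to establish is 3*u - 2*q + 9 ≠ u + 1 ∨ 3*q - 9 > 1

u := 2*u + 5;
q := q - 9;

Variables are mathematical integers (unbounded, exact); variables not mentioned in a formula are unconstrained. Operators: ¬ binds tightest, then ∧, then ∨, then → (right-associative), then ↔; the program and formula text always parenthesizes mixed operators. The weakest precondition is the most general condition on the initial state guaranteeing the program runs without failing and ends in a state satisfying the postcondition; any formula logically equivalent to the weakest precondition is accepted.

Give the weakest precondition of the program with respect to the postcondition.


Working backward. After the program, the postcondition 3*u - 2*q + 9 ≠ u + 1 ∨ 3*q - 9 > 1 must hold; in canonical form it is 2*u ≠ 2*q - 8 ∨ 3*q > 10.
Before q := q - 9: 2*u ≠ 2*q - 26 ∨ 3*q > 37
Before u := 2*u + 5: 4*u ≠ 2*q - 36 ∨ 3*q > 37
Answer: WP = 4*u ≠ 2*q - 36 ∨ 3*q > 37


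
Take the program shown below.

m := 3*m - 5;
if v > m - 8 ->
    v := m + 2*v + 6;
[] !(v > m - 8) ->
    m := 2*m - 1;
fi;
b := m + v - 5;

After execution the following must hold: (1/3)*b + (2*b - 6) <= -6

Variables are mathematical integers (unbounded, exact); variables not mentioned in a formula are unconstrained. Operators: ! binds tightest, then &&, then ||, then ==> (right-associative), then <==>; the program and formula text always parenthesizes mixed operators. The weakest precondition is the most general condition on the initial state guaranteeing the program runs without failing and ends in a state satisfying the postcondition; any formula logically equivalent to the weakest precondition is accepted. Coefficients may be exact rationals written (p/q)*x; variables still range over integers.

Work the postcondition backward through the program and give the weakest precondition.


Working backward. After the program, the postcondition (1/3)*b + (2*b - 6) <= -6 must hold; in canonical form it is (7/3)*b <= 0.
Before b := m + v - 5: (7/3)*m + (7/3)*v <= 35/3
Then branch requires (14/3)*m + (14/3)*v <= -7/3; else branch requires (14/3)*m + (7/3)*v <= 14.
Before the if: (v > m - 8 ==> (14/3)*m + (14/3)*v <= -7/3) && ((!(v > m - 8)) ==> (14/3)*m + (7/3)*v <= 14)
Before m := 3*m - 5: (v > 3*m - 13 ==> 14*m + (14/3)*v <= 21) && ((!(v > 3*m - 13)) ==> 14*m + (7/3)*v <= 112/3)
Answer: WP = (v > 3*m - 13 ==> 14*m + (14/3)*v <= 21) && ((!(v > 3*m - 13)) ==> 14*m + (7/3)*v <= 112/3)


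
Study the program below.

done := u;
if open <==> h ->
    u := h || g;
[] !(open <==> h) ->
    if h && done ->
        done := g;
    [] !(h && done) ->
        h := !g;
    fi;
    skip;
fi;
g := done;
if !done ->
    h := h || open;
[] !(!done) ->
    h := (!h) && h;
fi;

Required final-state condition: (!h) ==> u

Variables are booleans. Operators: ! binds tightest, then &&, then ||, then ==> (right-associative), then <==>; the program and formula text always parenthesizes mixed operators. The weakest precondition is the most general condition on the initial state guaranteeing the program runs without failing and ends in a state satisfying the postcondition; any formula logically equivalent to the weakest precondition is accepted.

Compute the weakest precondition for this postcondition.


Working backward. After the program, (!h) ==> u must hold.
Then branch requires (!(h || open)) ==> u; else branch requires u.
Before the if: ((!done) ==> ((!(h || open)) ==> u)) && (done ==> u)
Before g := done: ((!done) ==> ((!(h || open)) ==> u)) && (done ==> u)
Then branch requires ((!done) ==> ((!(h || open)) ==> (h || g))) && (done ==> (h || g)); else branch requires ((h && done) ==> (((!g) ==> ((!(h || open)) ==> u)) && (g ==> u))) && ((!(h && done)) ==> (((!done) ==> ((!((!g) || open)) ==> u)) && (done ==> u))).
Before the if: ((open <==> h) ==> (((!done) ==> ((!(h || open)) ==> (h || g))) && (done ==> (h || g)))) && ((!(open <==> h)) ==> (((h && done) ==> (((!g) ==> ((!(h || open)) ==> u)) && (g ==> u))) && ((!(h && done)) ==> (((!done) ==> ((!((!g) || open)) ==> u)) && (done ==> u)))))
Before done := u: ((open <==> h) ==> (((!u) ==> ((!(h || open)) ==> (h || g))) && (u ==> (h || g)))) && ((!(open <==> h)) ==> (((h && u) ==> (((!g) ==> ((!(h || open)) ==> u)) && (g ==> u))) && ((!(h && u)) ==> ((!u) ==> ((!((!g) || open)) ==> u)))))
Answer: WP = ((open <==> h) ==> (((!u) ==> ((!(h || open)) ==> (h || g))) && (u ==> (h || g)))) && ((!(open <==> h)) ==> (((h && u) ==> (((!g) ==> ((!(h || open)) ==> u)) && (g ==> u))) && ((!(h && u)) ==> ((!u) ==> ((!((!g) || open)) ==> u)))))


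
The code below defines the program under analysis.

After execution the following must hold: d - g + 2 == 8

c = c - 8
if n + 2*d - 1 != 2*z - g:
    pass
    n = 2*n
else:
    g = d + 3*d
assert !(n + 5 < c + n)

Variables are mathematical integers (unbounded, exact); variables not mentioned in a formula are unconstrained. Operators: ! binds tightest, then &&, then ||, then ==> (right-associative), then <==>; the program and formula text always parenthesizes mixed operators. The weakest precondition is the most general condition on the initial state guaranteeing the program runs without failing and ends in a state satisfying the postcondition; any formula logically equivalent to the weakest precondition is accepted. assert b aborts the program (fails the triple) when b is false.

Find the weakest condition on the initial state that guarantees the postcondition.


Working backward. After the program, the postcondition d - g + 2 == 8 must hold; in canonical form it is d == g + 6.
Before assert !(n + 5 < c + n): (!(c > 5)) && d == g + 6
Then branch requires (!(c > 5)) && d == g + 6; else branch requires (!(c > 5)) && 3*d == -6.
Before the if: (2*d + g + n != 2*z + 1 ==> ((!(c > 5)) && d == g + 6)) && ((!(2*d + g + n != 2*z + 1)) ==> ((!(c > 5)) && 3*d == -6))
Before c := c - 8: (2*d + g + n != 2*z + 1 ==> ((!(c > 13)) && d == g + 6)) && ((!(2*d + g + n != 2*z + 1)) ==> ((!(c > 13)) && 3*d == -6))
Answer: WP = (2*d + g + n != 2*z + 1 ==> ((!(c > 13)) && d == g + 6)) && ((!(2*d + g + n != 2*z + 1)) ==> ((!(c > 13)) && 3*d == -6))


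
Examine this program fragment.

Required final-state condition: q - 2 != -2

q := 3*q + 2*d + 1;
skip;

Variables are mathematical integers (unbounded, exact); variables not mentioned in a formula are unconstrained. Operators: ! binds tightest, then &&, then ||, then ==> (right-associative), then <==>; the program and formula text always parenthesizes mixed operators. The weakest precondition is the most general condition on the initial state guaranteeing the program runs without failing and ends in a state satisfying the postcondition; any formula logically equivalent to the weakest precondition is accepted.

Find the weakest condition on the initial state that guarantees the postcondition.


Working backward. After the program, the postcondition q - 2 != -2 must hold; in canonical form it is q != 0.
Before skip: q != 0
Before q := 3*q + 2*d + 1: 2*d + 3*q != -1
Answer: WP = 2*d + 3*q != -1


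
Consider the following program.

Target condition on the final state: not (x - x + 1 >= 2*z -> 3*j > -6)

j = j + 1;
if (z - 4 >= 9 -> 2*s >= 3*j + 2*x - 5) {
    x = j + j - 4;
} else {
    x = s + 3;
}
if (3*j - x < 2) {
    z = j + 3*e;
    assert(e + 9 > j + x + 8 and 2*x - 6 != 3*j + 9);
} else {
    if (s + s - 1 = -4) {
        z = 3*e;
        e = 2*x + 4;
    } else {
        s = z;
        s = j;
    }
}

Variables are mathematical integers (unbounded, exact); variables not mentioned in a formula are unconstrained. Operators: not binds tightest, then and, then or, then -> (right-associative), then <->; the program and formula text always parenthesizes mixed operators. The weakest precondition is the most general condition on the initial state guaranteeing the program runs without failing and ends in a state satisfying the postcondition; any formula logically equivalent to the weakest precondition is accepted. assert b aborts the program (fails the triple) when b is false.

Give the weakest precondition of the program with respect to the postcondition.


Working backward. After the program, the postcondition not (x - x + 1 >= 2*z -> 3*j > -6) must hold; in canonical form it is not (2*z <= 1 -> 3*j > -6).
Then branch requires e > j + x - 1 and 2*x != 3*j + 15 and (not (6*e + 2*j <= 1 -> 3*j > -6)); else branch requires (2*s = -3 -> (not (6*e <= 1 -> 3*j > -6))) and ((not (2*s = -3)) -> (not (2*z <= 1 -> 3*j > -6))).
Before the if: (3*j < x + 2 -> (e > j + x - 1 and 2*x != 3*j + 15 and (not (6*e + 2*j <= 1 -> 3*j > -6)))) and ((not (3*j < x + 2)) -> ((2*s = -3 -> (not (6*e <= 1 -> 3*j > -6))) and ((not (2*s = -3)) -> (not (2*z <= 1 -> 3*j > -6)))))
Then branch requires (j < -2 -> (e > 3*j - 5 and j != 23 and (not (6*e + 2*j <= 1 -> 3*j > -6)))) and ((not (j < -2)) -> ((2*s = -3 -> (not (6*e <= 1 -> 3*j > -6))) and ((not (2*s = -3)) -> (not (2*z <= 1 -> 3*j > -6))))); else branch requires (3*j < s + 5 -> (e > j + s + 2 and 2*s != 3*j + 9 and (not (6*e + 2*j <= 1 -> 3*j > -6)))) and ((not (3*j < s + 5)) -> ((2*s = -3 -> (not (6*e <= 1 -> 3*j > -6))) and ((not (2*s = -3)) -> (not (2*z <= 1 -> 3*j > -6))))).
Before the if: ((z >= 13 -> 2*s >= 3*j + 2*x - 5) -> ((j < -2 -> (e > 3*j - 5 and j != 23 and (not (6*e + 2*j <= 1 -> 3*j > -6)))) and ((not (j < -2)) -> ((2*s = -3 -> (not (6*e <= 1 -> 3*j > -6))) and ((not (2*s = -3)) -> (not (2*z <= 1 -> 3*j > -6))))))) and ((not (z >= 13 -> 2*s >= 3*j + 2*x - 5)) -> ((3*j < s + 5 -> (e > j + s + 2 and 2*s != 3*j + 9 and (not (6*e + 2*j <= 1 -> 3*j > -6)))) and ((not (3*j < s + 5)) -> ((2*s = -3 -> (not (6*e <= 1 -> 3*j > -6))) and ((not (2*s = -3)) -> (not (2*z <= 1 -> 3*j > -6)))))))
Before j := j + 1: ((z >= 13 -> 2*s >= 3*j + 2*x - 2) -> ((j < -3 -> (e > 3*j - 2 and j != 22 and (not (6*e + 2*j <= -1 -> 3*j > -9)))) and ((not (j < -3)) -> ((2*s = -3 -> (not (6*e <= 1 -> 3*j > -9))) and ((not (2*s = -3)) -> (not (2*z <= 1 -> 3*j > -9))))))) and ((not (z >= 13 -> 2*s >= 3*j + 2*x - 2)) -> ((3*j < s + 2 -> (e > j + s + 3 and 2*s != 3*j + 12 and (not (6*e + 2*j <= -1 -> 3*j > -9)))) and ((not (3*j < s + 2)) -> ((2*s = -3 -> (not (6*e <= 1 -> 3*j > -9))) and ((not (2*s = -3)) -> (not (2*z <= 1 -> 3*j > -9)))))))
Answer: WP = ((z >= 13 -> 2*s >= 3*j + 2*x - 2) -> ((j < -3 -> (e > 3*j - 2 and j != 22 and (not (6*e + 2*j <= -1 -> 3*j > -9)))) and ((not (j < -3)) -> ((2*s = -3 -> (not (6*e <= 1 -> 3*j > -9))) and ((not (2*s = -3)) -> (not (2*z <= 1 -> 3*j > -9))))))) and ((not (z >= 13 -> 2*s >= 3*j + 2*x - 2)) -> ((3*j < s + 2 -> (e > j + s + 3 and 2*s != 3*j + 12 and (not (6*e + 2*j <= -1 -> 3*j > -9)))) and ((not (3*j < s + 2)) -> ((2*s = -3 -> (not (6*e <= 1 -> 3*j > -9))) and ((not (2*s = -3)) -> (not (2*z <= 1 -> 3*j > -9)))))))


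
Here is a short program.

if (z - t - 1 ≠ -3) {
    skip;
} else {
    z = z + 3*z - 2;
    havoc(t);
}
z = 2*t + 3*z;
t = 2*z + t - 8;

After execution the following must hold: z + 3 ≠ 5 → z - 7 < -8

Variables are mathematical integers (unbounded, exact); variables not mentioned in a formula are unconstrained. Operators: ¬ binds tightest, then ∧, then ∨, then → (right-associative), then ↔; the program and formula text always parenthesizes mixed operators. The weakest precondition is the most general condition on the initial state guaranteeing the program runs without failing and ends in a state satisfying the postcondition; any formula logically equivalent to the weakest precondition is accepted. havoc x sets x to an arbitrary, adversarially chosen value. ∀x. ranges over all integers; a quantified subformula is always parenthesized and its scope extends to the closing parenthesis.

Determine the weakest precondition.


Working backward. After the program, the postcondition z + 3 ≠ 5 → z - 7 < -8 must hold; in canonical form it is z ≠ 2 → z < -1.
Before t := 2*z + t - 8: z ≠ 2 → z < -1
Before z := 2*t + 3*z: 2*t + 3*z ≠ 2 → 2*t + 3*z < -1
Then branch requires 2*t + 3*z ≠ 2 → 2*t + 3*z < -1; else branch requires ∀t_1. (2*t_1 + 12*z ≠ 8 → 2*t_1 + 12*z < 5).
Before the if: (z ≠ t - 2 → (2*t + 3*z ≠ 2 → 2*t + 3*z < -1)) ∧ ((¬(z ≠ t - 2)) → (∀t_1. (2*t_1 + 12*z ≠ 8 → 2*t_1 + 12*z < 5)))
Answer: WP = (z ≠ t - 2 → (2*t + 3*z ≠ 2 → 2*t + 3*z < -1)) ∧ ((¬(z ≠ t - 2)) → (∀t_1. (2*t_1 + 12*z ≠ 8 → 2*t_1 + 12*z < 5)))


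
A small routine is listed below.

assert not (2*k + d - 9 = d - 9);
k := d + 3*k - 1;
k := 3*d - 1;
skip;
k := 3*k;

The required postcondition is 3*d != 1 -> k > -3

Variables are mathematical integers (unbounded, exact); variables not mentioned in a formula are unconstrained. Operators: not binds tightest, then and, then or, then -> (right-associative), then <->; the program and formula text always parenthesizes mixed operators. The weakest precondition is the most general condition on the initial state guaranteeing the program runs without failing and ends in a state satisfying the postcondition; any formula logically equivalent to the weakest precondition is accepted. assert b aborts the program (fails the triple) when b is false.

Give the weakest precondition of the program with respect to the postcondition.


Working backward. After the program, 3*d != 1 -> k > -3 must hold.
Before k := 3*k: 3*d != 1 -> 3*k > -3
Before skip: 3*d != 1 -> 3*k > -3
Before k := 3*d - 1: 3*d != 1 -> 9*d > 0
Before k := d + 3*k - 1: 3*d != 1 -> 9*d > 0
Before assert not (2*k + d - 9 = d - 9): (not (2*k = 0)) and (3*d != 1 -> 9*d > 0)
Answer: WP = (not (2*k = 0)) and (3*d != 1 -> 9*d > 0)


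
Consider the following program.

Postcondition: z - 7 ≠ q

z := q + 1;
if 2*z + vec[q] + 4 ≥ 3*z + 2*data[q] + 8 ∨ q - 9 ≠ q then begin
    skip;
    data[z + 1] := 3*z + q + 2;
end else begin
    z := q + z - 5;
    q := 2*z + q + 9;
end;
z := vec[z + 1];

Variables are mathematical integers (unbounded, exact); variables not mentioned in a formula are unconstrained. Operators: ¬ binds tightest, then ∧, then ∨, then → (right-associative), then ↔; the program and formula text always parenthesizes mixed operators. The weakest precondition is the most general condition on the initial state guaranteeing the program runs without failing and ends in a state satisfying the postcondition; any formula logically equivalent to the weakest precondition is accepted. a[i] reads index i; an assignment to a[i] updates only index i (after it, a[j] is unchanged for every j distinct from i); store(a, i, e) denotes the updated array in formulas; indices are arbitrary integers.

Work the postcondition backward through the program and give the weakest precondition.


Working backward. After the program, the postcondition z - 7 ≠ q must hold; in canonical form it is z ≠ q + 7.
Before z := vec[z + 1]: vec[z + 1] ≠ q + 7
Then branch requires vec[z + 1] ≠ q + 7; else branch requires vec[q + z - 4] ≠ 3*q + 2*z + 6.
Before the if: vec[z + 1] ≠ q + 7
Before z := q + 1: vec[q + 2] ≠ q + 7
Answer: WP = vec[q + 2] ≠ q + 7


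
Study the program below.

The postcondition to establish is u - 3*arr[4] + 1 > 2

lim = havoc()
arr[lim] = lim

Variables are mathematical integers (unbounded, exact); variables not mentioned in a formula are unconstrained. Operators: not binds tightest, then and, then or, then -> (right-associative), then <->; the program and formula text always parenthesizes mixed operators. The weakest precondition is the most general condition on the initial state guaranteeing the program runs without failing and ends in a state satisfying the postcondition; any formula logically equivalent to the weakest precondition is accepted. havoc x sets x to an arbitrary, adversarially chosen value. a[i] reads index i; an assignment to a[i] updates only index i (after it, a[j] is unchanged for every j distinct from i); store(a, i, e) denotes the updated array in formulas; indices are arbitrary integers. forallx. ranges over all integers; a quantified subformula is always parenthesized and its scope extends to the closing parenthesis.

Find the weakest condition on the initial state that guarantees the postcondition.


Working backward. After the program, the postcondition u - 3*arr[4] + 1 > 2 must hold; in canonical form it is u > 3*arr[4] + 1.
Before arr[lim] := lim: u > 3*store(arr, lim, lim)[4] + 1
Before havoc lim: forall lim_1. u > 3*store(arr, lim_1, lim_1)[4] + 1
Answer: WP = forall lim_1. u > 3*store(arr, lim_1, lim_1)[4] + 1


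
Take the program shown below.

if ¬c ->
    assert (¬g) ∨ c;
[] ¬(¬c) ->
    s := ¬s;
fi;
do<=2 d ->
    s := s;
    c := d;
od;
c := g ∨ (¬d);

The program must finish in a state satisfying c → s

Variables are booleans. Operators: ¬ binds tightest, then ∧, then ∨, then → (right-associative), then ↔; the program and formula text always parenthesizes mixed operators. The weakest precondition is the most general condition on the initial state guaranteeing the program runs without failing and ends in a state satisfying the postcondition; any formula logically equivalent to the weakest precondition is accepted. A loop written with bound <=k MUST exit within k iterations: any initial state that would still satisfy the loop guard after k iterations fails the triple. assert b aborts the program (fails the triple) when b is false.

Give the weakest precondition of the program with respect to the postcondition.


Working backward. After the program, c → s must hold.
Before c := g ∨ (¬d): (g ∨ (¬d)) → s
Before the loop (bound <=2), unroll the exhaustion recursion (WP_0 = exit-now case; WP_j = one more guarded iteration, up to j = 2):
  WP_0: (¬d) ∧ ((g ∨ (¬d)) → s)
  WP_1: (d → ((¬d) ∧ ((g ∨ (¬d)) → s))) ∧ ((¬d) → ((g ∨ (¬d)) → s))
  WP_2: (d → ((d → ((¬d) ∧ ((g ∨ (¬d)) → s))) ∧ ((¬d) → ((g ∨ (¬d)) → s)))) ∧ ((¬d) → ((g ∨ (¬d)) → s))
So before the loop: (d → ((d → ((¬d) ∧ ((g ∨ (¬d)) → s))) ∧ ((¬d) → ((g ∨ (¬d)) → s)))) ∧ ((¬d) → ((g ∨ (¬d)) → s))
Then branch requires ((¬g) ∨ c) ∧ (d → ((d → ((¬d) ∧ ((g ∨ (¬d)) → s))) ∧ ((¬d) → ((g ∨ (¬d)) → s)))) ∧ ((¬d) → ((g ∨ (¬d)) → s)); else branch requires (d → ((d → ((¬d) ∧ ((g ∨ (¬d)) → (¬s)))) ∧ ((¬d) → ((g ∨ (¬d)) → (¬s))))) ∧ ((¬d) → ((g ∨ (¬d)) → (¬s))).
Before the if: ((¬c) → (((¬g) ∨ c) ∧ (d → ((d → ((¬d) ∧ ((g ∨ (¬d)) → s))) ∧ ((¬d) → ((g ∨ (¬d)) → s)))) ∧ ((¬d) → ((g ∨ (¬d)) → s)))) ∧ (c → ((d → ((d → ((¬d) ∧ ((g ∨ (¬d)) → (¬s)))) ∧ ((¬d) → ((g ∨ (¬d)) → (¬s))))) ∧ ((¬d) → ((g ∨ (¬d)) → (¬s)))))
Answer: WP = ((¬c) → (((¬g) ∨ c) ∧ (d → ((d → ((¬d) ∧ ((g ∨ (¬d)) → s))) ∧ ((¬d) → ((g ∨ (¬d)) → s)))) ∧ ((¬d) → ((g ∨ (¬d)) → s)))) ∧ (c → ((d → ((d → ((¬d) ∧ ((g ∨ (¬d)) → (¬s)))) ∧ ((¬d) → ((g ∨ (¬d)) → (¬s))))) ∧ ((¬d) → ((g ∨ (¬d)) → (¬s)))))


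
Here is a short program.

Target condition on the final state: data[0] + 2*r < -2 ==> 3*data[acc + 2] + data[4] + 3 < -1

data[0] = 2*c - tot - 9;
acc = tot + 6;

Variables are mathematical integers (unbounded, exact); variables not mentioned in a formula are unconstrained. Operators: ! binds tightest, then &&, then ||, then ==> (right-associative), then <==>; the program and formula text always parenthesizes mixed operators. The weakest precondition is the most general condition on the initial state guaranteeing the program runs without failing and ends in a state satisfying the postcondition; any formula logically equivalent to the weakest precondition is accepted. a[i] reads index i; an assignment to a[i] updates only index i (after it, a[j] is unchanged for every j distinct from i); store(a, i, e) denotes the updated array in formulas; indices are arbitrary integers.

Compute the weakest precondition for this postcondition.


Working backward. After the program, the postcondition data[0] + 2*r < -2 ==> 3*data[acc + 2] + data[4] + 3 < -1 must hold; in canonical form it is data[0] + 2*r < -2 ==> 3*data[acc + 2] + data[4] < -4.
Before acc := tot + 6: data[0] + 2*r < -2 ==> 3*data[tot + 8] + data[4] < -4
Before data[0] := 2*c - tot - 9: 2*c + 2*r < tot + 7 ==> data[4] + 3*store(data, 0, 2*c - tot - 9)[tot + 8] < -4
Answer: WP = 2*c + 2*r < tot + 7 ==> data[4] + 3*store(data, 0, 2*c - tot - 9)[tot + 8] < -4


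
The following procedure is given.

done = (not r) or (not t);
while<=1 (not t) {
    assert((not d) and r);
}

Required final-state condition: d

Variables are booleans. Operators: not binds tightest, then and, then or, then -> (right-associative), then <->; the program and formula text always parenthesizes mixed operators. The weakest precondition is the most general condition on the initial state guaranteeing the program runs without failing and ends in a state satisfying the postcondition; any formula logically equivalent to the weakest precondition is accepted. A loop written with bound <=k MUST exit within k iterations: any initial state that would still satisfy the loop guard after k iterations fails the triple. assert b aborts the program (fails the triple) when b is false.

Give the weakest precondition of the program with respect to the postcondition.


Working backward. After the program, d must hold.
Before the loop (bound <=1), unroll the exhaustion recursion (WP_0 = exit-now case; WP_j = one more guarded iteration, up to j = 1):
  WP_0: t and d
  WP_1: t and (t -> d)
So before the loop: t and (t -> d)
Before done := (not r) or (not t): t and (t -> d)
Answer: WP = t and (t -> d)


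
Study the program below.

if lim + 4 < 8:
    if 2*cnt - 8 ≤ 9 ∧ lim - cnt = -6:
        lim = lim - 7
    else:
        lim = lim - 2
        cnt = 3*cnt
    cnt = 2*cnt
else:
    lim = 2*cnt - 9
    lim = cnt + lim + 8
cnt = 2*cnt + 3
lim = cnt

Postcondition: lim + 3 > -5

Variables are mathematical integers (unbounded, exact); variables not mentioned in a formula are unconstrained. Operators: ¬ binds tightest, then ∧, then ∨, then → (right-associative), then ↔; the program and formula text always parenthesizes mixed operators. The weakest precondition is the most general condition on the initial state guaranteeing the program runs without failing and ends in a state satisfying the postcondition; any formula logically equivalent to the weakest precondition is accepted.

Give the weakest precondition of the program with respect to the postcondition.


Working backward. After the program, the postcondition lim + 3 > -5 must hold; in canonical form it is lim > -8.
Before lim := cnt: cnt > -8
Before cnt := 2*cnt + 3: 2*cnt > -11
Then branch requires ((2*cnt ≤ 17 ∧ lim = cnt - 6) → 4*cnt > -11) ∧ ((¬(2*cnt ≤ 17 ∧ lim = cnt - 6)) → 12*cnt > -11); else branch requires 2*cnt > -11.
Before the if: (lim < 4 → (((2*cnt ≤ 17 ∧ lim = cnt - 6) → 4*cnt > -11) ∧ ((¬(2*cnt ≤ 17 ∧ lim = cnt - 6)) → 12*cnt > -11))) ∧ ((¬(lim < 4)) → 2*cnt > -11)
Answer: WP = (lim < 4 → (((2*cnt ≤ 17 ∧ lim = cnt - 6) → 4*cnt > -11) ∧ ((¬(2*cnt ≤ 17 ∧ lim = cnt - 6)) → 12*cnt > -11))) ∧ ((¬(lim < 4)) → 2*cnt > -11)


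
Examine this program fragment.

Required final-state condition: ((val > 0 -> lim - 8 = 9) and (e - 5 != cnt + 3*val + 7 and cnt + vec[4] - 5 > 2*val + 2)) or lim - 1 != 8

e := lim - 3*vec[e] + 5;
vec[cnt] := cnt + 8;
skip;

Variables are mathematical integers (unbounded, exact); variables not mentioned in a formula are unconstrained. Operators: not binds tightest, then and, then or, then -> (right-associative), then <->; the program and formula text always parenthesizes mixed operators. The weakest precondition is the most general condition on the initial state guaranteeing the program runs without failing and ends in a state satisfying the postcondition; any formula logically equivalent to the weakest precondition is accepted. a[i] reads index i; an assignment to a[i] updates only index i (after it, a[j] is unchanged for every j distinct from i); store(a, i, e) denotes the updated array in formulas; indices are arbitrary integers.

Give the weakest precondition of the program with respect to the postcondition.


Working backward. After the program, the postcondition ((val > 0 -> lim - 8 = 9) and (e - 5 != cnt + 3*val + 7 and cnt + vec[4] - 5 > 2*val + 2)) or lim - 1 != 8 must hold; in canonical form it is ((val > 0 -> lim = 17) and e != cnt + 3*val + 12 and vec[4] + cnt > 2*val + 7) or lim != 9.
Before skip: ((val > 0 -> lim = 17) and e != cnt + 3*val + 12 and vec[4] + cnt > 2*val + 7) or lim != 9
Before vec[cnt] := cnt + 8: ((val > 0 -> lim = 17) and e != cnt + 3*val + 12 and store(vec, cnt, cnt + 8)[4] + cnt > 2*val + 7) or lim != 9
Before e := lim - 3*vec[e] + 5: ((val > 0 -> lim = 17) and lim != 3*vec[e] + cnt + 3*val + 7 and store(vec, cnt, cnt + 8)[4] + cnt > 2*val + 7) or lim != 9
Answer: WP = ((val > 0 -> lim = 17) and lim != 3*vec[e] + cnt + 3*val + 7 and store(vec, cnt, cnt + 8)[4] + cnt > 2*val + 7) or lim != 9


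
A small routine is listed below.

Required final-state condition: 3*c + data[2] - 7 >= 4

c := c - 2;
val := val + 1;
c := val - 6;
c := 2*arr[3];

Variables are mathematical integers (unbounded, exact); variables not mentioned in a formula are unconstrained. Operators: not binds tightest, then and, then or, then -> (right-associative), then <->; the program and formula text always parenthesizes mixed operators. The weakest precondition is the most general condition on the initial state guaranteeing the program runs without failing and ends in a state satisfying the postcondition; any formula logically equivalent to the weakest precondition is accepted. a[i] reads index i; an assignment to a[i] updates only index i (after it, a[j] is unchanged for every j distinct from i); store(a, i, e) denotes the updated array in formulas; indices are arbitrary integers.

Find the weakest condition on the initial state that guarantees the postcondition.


Working backward. After the program, the postcondition 3*c + data[2] - 7 >= 4 must hold; in canonical form it is data[2] + 3*c >= 11.
Before c := 2*arr[3]: 6*arr[3] + data[2] >= 11
Before c := val - 6: 6*arr[3] + data[2] >= 11
Before val := val + 1: 6*arr[3] + data[2] >= 11
Before c := c - 2: 6*arr[3] + data[2] >= 11
Answer: WP = 6*arr[3] + data[2] >= 11


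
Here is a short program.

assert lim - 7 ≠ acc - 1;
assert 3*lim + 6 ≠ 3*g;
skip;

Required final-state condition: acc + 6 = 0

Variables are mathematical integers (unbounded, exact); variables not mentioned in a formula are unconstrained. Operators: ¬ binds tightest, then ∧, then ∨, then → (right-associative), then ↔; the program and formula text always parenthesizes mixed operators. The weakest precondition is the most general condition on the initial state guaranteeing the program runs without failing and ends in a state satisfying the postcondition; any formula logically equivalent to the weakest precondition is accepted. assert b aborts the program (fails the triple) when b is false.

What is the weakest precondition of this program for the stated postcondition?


Working backward. After the program, the postcondition acc + 6 = 0 must hold; in canonical form it is acc = -6.
Before skip: acc = -6
Before assert 3*lim + 6 ≠ 3*g: 3*lim ≠ 3*g - 6 ∧ acc = -6
Before assert lim - 7 ≠ acc - 1: lim ≠ acc + 6 ∧ 3*lim ≠ 3*g - 6 ∧ acc = -6
Answer: WP = lim ≠ acc + 6 ∧ 3*lim ≠ 3*g - 6 ∧ acc = -6


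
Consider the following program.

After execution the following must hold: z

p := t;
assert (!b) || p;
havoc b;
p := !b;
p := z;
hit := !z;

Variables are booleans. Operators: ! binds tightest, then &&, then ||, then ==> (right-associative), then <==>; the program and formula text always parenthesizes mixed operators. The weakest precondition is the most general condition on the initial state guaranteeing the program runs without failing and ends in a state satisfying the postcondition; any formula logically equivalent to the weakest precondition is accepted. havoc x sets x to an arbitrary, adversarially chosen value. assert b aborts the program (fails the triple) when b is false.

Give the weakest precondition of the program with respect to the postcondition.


Working backward. After the program, z must hold.
Before hit := !z: z
Before p := z: z
Before p := !b: z
Before havoc b: z
Before assert (!b) || p: ((!b) || p) && z
Before p := t: ((!b) || t) && z
Answer: WP = ((!b) || t) && z


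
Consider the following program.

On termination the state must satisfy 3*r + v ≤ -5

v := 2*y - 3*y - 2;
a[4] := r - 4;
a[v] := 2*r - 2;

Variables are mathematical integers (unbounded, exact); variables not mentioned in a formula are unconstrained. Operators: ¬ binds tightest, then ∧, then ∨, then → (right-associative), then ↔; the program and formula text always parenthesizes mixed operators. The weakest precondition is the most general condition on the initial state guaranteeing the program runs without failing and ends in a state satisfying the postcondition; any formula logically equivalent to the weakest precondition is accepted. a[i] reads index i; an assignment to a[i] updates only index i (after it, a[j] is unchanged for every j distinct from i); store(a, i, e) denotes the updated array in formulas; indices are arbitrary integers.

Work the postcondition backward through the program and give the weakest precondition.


Working backward. After the program, 3*r + v ≤ -5 must hold.
Before a[v] := 2*r - 2: 3*r + v ≤ -5
Before a[4] := r - 4: 3*r + v ≤ -5
Before v := 2*y - 3*y - 2: 3*r ≤ y - 3
Answer: WP = 3*r ≤ y - 3
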